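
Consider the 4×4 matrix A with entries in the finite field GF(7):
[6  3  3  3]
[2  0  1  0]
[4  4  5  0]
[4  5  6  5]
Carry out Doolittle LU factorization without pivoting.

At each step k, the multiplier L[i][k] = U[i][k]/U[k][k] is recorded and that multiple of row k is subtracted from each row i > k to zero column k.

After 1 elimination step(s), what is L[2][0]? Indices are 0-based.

[col 0] pivot 6
  R1 -= 5*R0 → (0, 6, 0, 6)  (L[1][0] := 5)
  R2 -= 3*R0 → (0, 2, 3, 5)  (L[2][0] := 3)
  R3 -= 3*R0 → (0, 3, 4, 3)  (L[3][0] := 3)

L[2][0] = 3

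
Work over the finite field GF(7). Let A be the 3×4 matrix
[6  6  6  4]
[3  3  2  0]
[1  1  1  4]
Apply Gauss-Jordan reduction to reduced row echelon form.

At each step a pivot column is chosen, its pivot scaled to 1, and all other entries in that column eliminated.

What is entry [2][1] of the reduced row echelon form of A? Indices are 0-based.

step 1: normalize row 0 (÷6) = (1, 1, 1, 3)
  row 1: subtract 3×row0 = (0, 0, 6, 5)
  row 2: subtract 1×row0 = (0, 0, 0, 1)
skip col 1 (zero from row 1)
step 2: normalize row 1 (÷6) = (0, 0, 1, 2)
  row 0: subtract 1×row1 = (1, 1, 0, 1)
step 3: normalize row 2 (÷1) = (0, 0, 0, 1)
  row 0: subtract 1×row2 = (1, 1, 0, 0)
  row 1: subtract 2×row2 = (0, 0, 1, 0)

M[2][1] = 0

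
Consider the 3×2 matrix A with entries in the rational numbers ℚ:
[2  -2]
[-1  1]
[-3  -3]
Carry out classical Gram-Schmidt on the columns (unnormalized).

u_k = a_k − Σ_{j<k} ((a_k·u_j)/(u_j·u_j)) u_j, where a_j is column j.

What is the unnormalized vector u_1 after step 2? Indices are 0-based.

Step 1: u_0 = a_0 = (2, -1, -3).
Step 2: u_1 = a_1 − (2/7)·u_0 = (-18/7, 9/7, -15/7).

u_1 = (-18/7, 9/7, -15/7)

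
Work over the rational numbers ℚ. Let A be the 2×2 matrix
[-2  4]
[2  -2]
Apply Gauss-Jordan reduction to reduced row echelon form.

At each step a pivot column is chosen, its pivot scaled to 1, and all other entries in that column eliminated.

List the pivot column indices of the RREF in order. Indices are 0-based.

pivot columns: 0, 1

step 1: normalize row 0 (÷-2) = (1, -2)
  row 1: subtract 2×row0 = (0, 2)
step 2: normalize row 1 (÷2) = (0, 1)
  row 0: subtract -2×row1 = (1, 0)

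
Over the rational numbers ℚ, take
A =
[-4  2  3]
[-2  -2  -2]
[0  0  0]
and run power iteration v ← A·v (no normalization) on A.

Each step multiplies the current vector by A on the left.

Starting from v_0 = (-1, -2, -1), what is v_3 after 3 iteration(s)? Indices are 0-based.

v_3 = (-132, -36, 0)

v_0 = (-1, -2, -1).
v_1 = A·v_0 = (-3, 8, 0).
v_2 = A·v_1 = (28, -10, 0).
v_3 = A·v_2 = (-132, -36, 0).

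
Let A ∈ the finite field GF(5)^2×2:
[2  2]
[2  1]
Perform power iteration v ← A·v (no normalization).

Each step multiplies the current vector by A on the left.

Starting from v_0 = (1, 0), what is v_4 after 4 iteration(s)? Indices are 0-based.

v_4 = (0, 3)

v_0 = (1, 0).
v_1 = A·v_0 = (2, 2).
v_2 = A·v_1 = (3, 1).
v_3 = A·v_2 = (3, 2).
v_4 = A·v_3 = (0, 3).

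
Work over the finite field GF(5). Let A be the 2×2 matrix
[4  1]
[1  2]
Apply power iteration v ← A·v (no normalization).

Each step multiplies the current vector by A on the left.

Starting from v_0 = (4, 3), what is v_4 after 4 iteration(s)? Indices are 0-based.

v_4 = (1, 1)

v_0 = (4, 3).
v_1 = A·v_0 = (4, 0).
v_2 = A·v_1 = (1, 4).
v_3 = A·v_2 = (3, 4).
v_4 = A·v_3 = (1, 1).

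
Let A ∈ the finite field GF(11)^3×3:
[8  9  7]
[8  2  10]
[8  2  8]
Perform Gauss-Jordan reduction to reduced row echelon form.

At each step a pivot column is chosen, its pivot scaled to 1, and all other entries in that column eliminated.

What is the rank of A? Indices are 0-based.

[1] R0 /= 8  ⇒  (1, 8, 5)
     R1 -= 8·R0  ⇒  (0, 4, 3)
     R2 -= 8·R0  ⇒  (0, 4, 1)
[2] R1 /= 4  ⇒  (0, 1, 9)
     R0 -= 8·R1  ⇒  (1, 0, 10)
     R2 -= 4·R1  ⇒  (0, 0, 9)
[3] R2 /= 9  ⇒  (0, 0, 1)
     R0 -= 10·R2  ⇒  (1, 0, 0)
     R1 -= 9·R2  ⇒  (0, 1, 0)

rank = 3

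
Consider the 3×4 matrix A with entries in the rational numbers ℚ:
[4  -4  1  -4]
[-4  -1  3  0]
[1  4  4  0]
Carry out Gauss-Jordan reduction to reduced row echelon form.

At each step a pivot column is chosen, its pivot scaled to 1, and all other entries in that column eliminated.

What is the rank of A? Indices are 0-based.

step 1: normalize row 0 (÷4) = (1, -1, 1/4, -1)
  row 1: subtract -4×row0 = (0, -5, 4, -4)
  row 2: subtract 1×row0 = (0, 5, 15/4, 1)
step 2: normalize row 1 (÷-5) = (0, 1, -4/5, 4/5)
  row 0: subtract -1×row1 = (1, 0, -11/20, -1/5)
  row 2: subtract 5×row1 = (0, 0, 31/4, -3)
step 3: normalize row 2 (÷31/4) = (0, 0, 1, -12/31)
  row 0: subtract -11/20×row2 = (1, 0, 0, -64/155)
  row 1: subtract -4/5×row2 = (0, 1, 0, 76/155)

rank = 3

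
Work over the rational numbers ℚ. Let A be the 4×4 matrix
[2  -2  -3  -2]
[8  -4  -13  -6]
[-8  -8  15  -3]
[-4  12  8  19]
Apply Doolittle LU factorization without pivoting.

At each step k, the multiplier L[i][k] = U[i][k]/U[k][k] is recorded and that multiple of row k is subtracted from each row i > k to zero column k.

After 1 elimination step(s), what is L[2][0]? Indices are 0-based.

L[2][0] = -4

Step 1: pivot at (0,0) is 2.
  row1 ← row1 − (4)·row0  ⇒  L[1][0]=4, U row1=(0, 4, -1, 2)
  row2 ← row2 − (-4)·row0  ⇒  L[2][0]=-4, U row2=(0, -16, 3, -11)
  row3 ← row3 − (-2)·row0  ⇒  L[3][0]=-2, U row3=(0, 8, 2, 15)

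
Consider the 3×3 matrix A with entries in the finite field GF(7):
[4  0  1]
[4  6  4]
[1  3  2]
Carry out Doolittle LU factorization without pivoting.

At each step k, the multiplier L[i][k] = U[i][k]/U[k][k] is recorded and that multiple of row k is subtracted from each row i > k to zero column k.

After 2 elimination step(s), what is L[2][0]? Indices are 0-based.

L[2][0] = 2

k=0: U[0][0]=4
  eliminate (1,0): mult=1, new row 1: (0, 6, 3); set L[1][0]=1
  eliminate (2,0): mult=2, new row 2: (0, 3, 0); set L[2][0]=2
k=1: U[1][1]=6
  eliminate (2,1): mult=4, new row 2: (0, 0, 2); set L[2][1]=4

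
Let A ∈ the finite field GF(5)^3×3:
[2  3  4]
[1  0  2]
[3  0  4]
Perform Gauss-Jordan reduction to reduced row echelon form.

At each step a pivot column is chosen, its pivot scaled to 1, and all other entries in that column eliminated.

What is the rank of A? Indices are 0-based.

pivot(0,0)=2: scale R0 → (1, 4, 2)
  clear (1,0): R1 −= (1)R0 → (0, 1, 0)
  clear (2,0): R2 −= (3)R0 → (0, 3, 3)
pivot(1,1)=1: scale R1 → (0, 1, 0)
  clear (0,1): R0 −= (4)R1 → (1, 0, 2)
  clear (2,1): R2 −= (3)R1 → (0, 0, 3)
pivot(2,2)=3: scale R2 → (0, 0, 1)
  clear (0,2): R0 −= (2)R2 → (1, 0, 0)

rank = 3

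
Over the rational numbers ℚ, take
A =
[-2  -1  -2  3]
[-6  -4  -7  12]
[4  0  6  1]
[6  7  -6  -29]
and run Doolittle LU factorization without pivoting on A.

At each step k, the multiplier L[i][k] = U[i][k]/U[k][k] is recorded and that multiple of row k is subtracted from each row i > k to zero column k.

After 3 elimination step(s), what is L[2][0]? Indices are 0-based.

k=0: U[0][0]=-2
  eliminate (1,0): mult=3, new row 1: (0, -1, -1, 3); set L[1][0]=3
  eliminate (2,0): mult=-2, new row 2: (0, -2, 2, 7); set L[2][0]=-2
  eliminate (3,0): mult=-3, new row 3: (0, 4, -12, -20); set L[3][0]=-3
k=1: U[1][1]=-1
  eliminate (2,1): mult=2, new row 2: (0, 0, 4, 1); set L[2][1]=2
  eliminate (3,1): mult=-4, new row 3: (0, 0, -16, -8); set L[3][1]=-4
k=2: U[2][2]=4
  eliminate (3,2): mult=-4, new row 3: (0, 0, 0, -4); set L[3][2]=-4

L[2][0] = -2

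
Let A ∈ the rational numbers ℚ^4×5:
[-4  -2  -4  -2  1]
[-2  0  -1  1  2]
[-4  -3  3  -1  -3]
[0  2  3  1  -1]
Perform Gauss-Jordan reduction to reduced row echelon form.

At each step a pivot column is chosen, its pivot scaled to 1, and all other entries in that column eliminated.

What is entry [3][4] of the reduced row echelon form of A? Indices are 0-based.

step 1: normalize row 0 (÷-4) = (1, 1/2, 1, 1/2, -1/4)
  row 1: subtract -2×row0 = (0, 1, 1, 2, 3/2)
  row 2: subtract -4×row0 = (0, -1, 7, 1, -4)
step 2: normalize row 1 (÷1) = (0, 1, 1, 2, 3/2)
  row 0: subtract 1/2×row1 = (1, 0, 1/2, -1/2, -1)
  row 2: subtract -1×row1 = (0, 0, 8, 3, -5/2)
  row 3: subtract 2×row1 = (0, 0, 1, -3, -4)
step 3: normalize row 2 (÷8) = (0, 0, 1, 3/8, -5/16)
  row 0: subtract 1/2×row2 = (1, 0, 0, -11/16, -27/32)
  row 1: subtract 1×row2 = (0, 1, 0, 13/8, 29/16)
  row 3: subtract 1×row2 = (0, 0, 0, -27/8, -59/16)
step 4: normalize row 3 (÷-27/8) = (0, 0, 0, 1, 59/54)
  row 0: subtract -11/16×row3 = (1, 0, 0, 0, -5/54)
  row 1: subtract 13/8×row3 = (0, 1, 0, 0, 1/27)
  row 2: subtract 3/8×row3 = (0, 0, 1, 0, -13/18)

M[3][4] = 59/54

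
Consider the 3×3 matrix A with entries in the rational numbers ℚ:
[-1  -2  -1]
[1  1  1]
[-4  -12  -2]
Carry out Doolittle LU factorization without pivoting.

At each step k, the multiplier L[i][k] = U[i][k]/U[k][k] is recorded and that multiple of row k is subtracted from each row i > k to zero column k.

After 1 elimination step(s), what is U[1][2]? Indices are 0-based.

Step 1: pivot at (0,0) is -1.
  row1 ← row1 − (-1)·row0  ⇒  L[1][0]=-1, U row1=(0, -1, 0)
  row2 ← row2 − (4)·row0  ⇒  L[2][0]=4, U row2=(0, -4, 2)

U[1][2] = 0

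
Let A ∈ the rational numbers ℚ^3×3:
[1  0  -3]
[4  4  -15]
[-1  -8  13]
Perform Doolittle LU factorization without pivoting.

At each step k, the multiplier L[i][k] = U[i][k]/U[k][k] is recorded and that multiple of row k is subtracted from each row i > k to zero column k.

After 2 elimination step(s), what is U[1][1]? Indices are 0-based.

Step 1: pivot at (0,0) is 1.
  row1 ← row1 − (4)·row0  ⇒  L[1][0]=4, U row1=(0, 4, -3)
  row2 ← row2 − (-1)·row0  ⇒  L[2][0]=-1, U row2=(0, -8, 10)
Step 2: pivot at (1,1) is 4.
  row2 ← row2 − (-2)·row1  ⇒  L[2][1]=-2, U row2=(0, 0, 4)

U[1][1] = 4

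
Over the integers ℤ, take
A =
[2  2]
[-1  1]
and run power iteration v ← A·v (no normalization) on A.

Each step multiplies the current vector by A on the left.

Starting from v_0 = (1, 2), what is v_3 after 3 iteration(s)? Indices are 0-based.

v_0 = (1, 2).
v_1 = A·v_0 = (6, 1).
v_2 = A·v_1 = (14, -5).
v_3 = A·v_2 = (18, -19).

v_3 = (18, -19)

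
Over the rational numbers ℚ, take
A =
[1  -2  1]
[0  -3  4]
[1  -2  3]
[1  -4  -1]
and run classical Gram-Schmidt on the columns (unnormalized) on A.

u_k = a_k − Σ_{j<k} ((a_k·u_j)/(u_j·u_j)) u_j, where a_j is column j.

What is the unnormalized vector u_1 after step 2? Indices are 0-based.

u_1 = (2/3, -3, 2/3, -4/3)

Step 1: u_0 = a_0 = (1, 0, 1, 1).
Step 2: u_1 = a_1 − (-8/3)·u_0 = (2/3, -3, 2/3, -4/3).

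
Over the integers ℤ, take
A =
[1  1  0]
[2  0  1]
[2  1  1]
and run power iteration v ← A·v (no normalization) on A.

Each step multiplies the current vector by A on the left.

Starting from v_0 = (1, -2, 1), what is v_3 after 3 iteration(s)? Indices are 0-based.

v_3 = (1, 6, 5)

v_0 = (1, -2, 1).
v_1 = A·v_0 = (-1, 3, 1).
v_2 = A·v_1 = (2, -1, 2).
v_3 = A·v_2 = (1, 6, 5).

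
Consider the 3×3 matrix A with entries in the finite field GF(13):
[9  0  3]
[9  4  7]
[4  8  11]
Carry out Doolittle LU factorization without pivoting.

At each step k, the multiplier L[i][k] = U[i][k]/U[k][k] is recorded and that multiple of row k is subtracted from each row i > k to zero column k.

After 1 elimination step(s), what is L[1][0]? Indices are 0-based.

k=0: U[0][0]=9
  eliminate (1,0): mult=1, new row 1: (0, 4, 4); set L[1][0]=1
  eliminate (2,0): mult=12, new row 2: (0, 8, 1); set L[2][0]=12

L[1][0] = 1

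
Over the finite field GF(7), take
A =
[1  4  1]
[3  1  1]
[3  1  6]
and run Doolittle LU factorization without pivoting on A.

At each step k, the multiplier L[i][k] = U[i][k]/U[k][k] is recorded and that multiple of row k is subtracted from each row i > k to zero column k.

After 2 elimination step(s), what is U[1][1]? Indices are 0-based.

k=0: U[0][0]=1
  eliminate (1,0): mult=3, new row 1: (0, 3, 5); set L[1][0]=3
  eliminate (2,0): mult=3, new row 2: (0, 3, 3); set L[2][0]=3
k=1: U[1][1]=3
  eliminate (2,1): mult=1, new row 2: (0, 0, 5); set L[2][1]=1

U[1][1] = 3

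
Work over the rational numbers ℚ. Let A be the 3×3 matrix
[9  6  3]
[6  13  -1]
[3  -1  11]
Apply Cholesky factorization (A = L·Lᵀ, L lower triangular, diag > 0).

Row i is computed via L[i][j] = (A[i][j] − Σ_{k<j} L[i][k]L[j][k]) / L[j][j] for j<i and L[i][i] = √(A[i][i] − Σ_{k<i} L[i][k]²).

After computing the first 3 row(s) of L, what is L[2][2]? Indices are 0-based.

Step 1: L[0][0] = √(9) = 3.
  L[1][0] = (6) / L[0][0] = 2.
Step 2: L[1][1] = √(9) = 3.
  L[2][0] = (3) / L[0][0] = 1.
  L[2][1] = (-3) / L[1][1] = -1.
Step 3: L[2][2] = √(9) = 3.

L[2][2] = 3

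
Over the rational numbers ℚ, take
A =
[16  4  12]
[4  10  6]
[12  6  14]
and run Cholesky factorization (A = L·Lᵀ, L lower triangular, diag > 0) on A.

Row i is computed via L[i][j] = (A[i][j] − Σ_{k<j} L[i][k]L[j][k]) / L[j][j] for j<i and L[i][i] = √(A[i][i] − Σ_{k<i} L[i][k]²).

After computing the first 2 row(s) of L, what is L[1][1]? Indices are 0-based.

L[1][1] = 3

Step 1: L[0][0] = √(16) = 4.
  L[1][0] = (4) / L[0][0] = 1.
Step 2: L[1][1] = √(9) = 3.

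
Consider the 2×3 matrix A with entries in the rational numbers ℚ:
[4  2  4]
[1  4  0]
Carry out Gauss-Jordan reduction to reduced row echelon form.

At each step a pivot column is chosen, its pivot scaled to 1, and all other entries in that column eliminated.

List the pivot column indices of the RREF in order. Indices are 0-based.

pivot columns: 0, 1

step 1: normalize row 0 (÷4) = (1, 1/2, 1)
  row 1: subtract 1×row0 = (0, 7/2, -1)
step 2: normalize row 1 (÷7/2) = (0, 1, -2/7)
  row 0: subtract 1/2×row1 = (1, 0, 8/7)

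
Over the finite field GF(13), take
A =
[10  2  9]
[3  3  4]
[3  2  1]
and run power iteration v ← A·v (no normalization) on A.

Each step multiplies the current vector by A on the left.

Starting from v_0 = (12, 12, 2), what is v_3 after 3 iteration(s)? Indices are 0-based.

v_3 = (6, 2, 11)

v_0 = (12, 12, 2).
v_1 = A·v_0 = (6, 2, 10).
v_2 = A·v_1 = (11, 12, 6).
v_3 = A·v_2 = (6, 2, 11).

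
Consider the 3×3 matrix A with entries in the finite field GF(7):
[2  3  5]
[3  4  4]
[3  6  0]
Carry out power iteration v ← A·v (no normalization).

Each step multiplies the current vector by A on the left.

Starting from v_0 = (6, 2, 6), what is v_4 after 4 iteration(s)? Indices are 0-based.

v_0 = (6, 2, 6).
v_1 = A·v_0 = (6, 1, 2).
v_2 = A·v_1 = (4, 2, 3).
v_3 = A·v_2 = (1, 4, 3).
v_4 = A·v_3 = (1, 3, 6).

v_4 = (1, 3, 6)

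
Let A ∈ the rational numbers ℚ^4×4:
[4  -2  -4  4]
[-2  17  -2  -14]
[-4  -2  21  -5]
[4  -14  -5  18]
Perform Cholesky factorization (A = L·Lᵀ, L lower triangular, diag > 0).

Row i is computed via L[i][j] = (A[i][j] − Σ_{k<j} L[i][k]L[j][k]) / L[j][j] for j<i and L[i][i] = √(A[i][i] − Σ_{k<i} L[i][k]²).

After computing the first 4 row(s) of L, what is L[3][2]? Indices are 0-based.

L[3][2] = -1

Step 1: L[0][0] = √(4) = 2.
  L[1][0] = (-2) / L[0][0] = -1.
Step 2: L[1][1] = √(16) = 4.
  L[2][0] = (-4) / L[0][0] = -2.
  L[2][1] = (-4) / L[1][1] = -1.
Step 3: L[2][2] = √(16) = 4.
  L[3][0] = (4) / L[0][0] = 2.
  L[3][1] = (-12) / L[1][1] = -3.
  L[3][2] = (-4) / L[2][2] = -1.
Step 4: L[3][3] = √(4) = 2.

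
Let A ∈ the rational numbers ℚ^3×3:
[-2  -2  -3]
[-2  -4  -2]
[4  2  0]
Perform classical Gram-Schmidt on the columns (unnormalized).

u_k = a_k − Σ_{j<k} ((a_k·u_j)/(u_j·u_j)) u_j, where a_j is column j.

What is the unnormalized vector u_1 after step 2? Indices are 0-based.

Step 1: u_0 = a_0 = (-2, -2, 4).
Step 2: u_1 = a_1 − (5/6)·u_0 = (-1/3, -7/3, -4/3).

u_1 = (-1/3, -7/3, -4/3)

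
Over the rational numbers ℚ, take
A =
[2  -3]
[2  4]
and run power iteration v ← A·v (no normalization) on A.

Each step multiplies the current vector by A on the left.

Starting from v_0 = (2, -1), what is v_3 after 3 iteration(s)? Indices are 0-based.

v_0 = (2, -1).
v_1 = A·v_0 = (7, 0).
v_2 = A·v_1 = (14, 14).
v_3 = A·v_2 = (-14, 84).

v_3 = (-14, 84)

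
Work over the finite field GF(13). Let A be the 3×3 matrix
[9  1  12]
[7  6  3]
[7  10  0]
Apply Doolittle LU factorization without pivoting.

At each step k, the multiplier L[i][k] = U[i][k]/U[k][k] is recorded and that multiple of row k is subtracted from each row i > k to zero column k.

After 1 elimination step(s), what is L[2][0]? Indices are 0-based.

[col 0] pivot 9
  R1 -= 8*R0 → (0, 11, 11)  (L[1][0] := 8)
  R2 -= 8*R0 → (0, 2, 8)  (L[2][0] := 8)

L[2][0] = 8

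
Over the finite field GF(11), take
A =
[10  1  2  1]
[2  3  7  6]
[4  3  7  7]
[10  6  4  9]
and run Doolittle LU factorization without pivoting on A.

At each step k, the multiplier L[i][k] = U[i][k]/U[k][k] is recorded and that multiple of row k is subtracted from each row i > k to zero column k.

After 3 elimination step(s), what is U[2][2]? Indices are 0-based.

[col 0] pivot 10
  R1 -= 9*R0 → (0, 5, 0, 8)  (L[1][0] := 9)
  R2 -= 7*R0 → (0, 7, 4, 0)  (L[2][0] := 7)
  R3 -= 1*R0 → (0, 5, 2, 8)  (L[3][0] := 1)
[col 1] pivot 5
  R2 -= 8*R1 → (0, 0, 4, 2)  (L[2][1] := 8)
  R3 -= 1*R1 → (0, 0, 2, 0)  (L[3][1] := 1)
[col 2] pivot 4
  R3 -= 6*R2 → (0, 0, 0, 10)  (L[3][2] := 6)

U[2][2] = 4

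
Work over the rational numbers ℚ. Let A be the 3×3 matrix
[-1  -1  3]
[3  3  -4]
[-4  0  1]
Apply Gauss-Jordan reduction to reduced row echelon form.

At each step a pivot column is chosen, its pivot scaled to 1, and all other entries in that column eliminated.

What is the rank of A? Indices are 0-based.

rank = 3

step 1: normalize row 0 (÷-1) = (1, 1, -3)
  row 1: subtract 3×row0 = (0, 0, 5)
  row 2: subtract -4×row0 = (0, 4, -11)
step 2: exchange rows 1,2
step 2: normalize row 1 (÷4) = (0, 1, -11/4)
  row 0: subtract 1×row1 = (1, 0, -1/4)
step 3: normalize row 2 (÷5) = (0, 0, 1)
  row 0: subtract -1/4×row2 = (1, 0, 0)
  row 1: subtract -11/4×row2 = (0, 1, 0)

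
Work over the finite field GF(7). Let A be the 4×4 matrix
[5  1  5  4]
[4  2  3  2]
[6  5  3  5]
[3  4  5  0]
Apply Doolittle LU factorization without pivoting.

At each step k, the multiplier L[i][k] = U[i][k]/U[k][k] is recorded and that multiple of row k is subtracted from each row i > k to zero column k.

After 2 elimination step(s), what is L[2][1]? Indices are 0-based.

L[2][1] = 2

Step 1: pivot at (0,0) is 5.
  row1 ← row1 − (5)·row0  ⇒  L[1][0]=5, U row1=(0, 4, 6, 3)
  row2 ← row2 − (4)·row0  ⇒  L[2][0]=4, U row2=(0, 1, 4, 3)
  row3 ← row3 − (2)·row0  ⇒  L[3][0]=2, U row3=(0, 2, 2, 6)
Step 2: pivot at (1,1) is 4.
  row2 ← row2 − (2)·row1  ⇒  L[2][1]=2, U row2=(0, 0, 6, 4)
  row3 ← row3 − (4)·row1  ⇒  L[3][1]=4, U row3=(0, 0, 6, 1)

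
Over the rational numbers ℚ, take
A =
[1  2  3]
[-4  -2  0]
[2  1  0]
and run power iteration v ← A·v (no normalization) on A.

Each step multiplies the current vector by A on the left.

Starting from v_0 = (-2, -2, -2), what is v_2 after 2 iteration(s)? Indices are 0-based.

v_0 = (-2, -2, -2).
v_1 = A·v_0 = (-12, 12, -6).
v_2 = A·v_1 = (-6, 24, -12).

v_2 = (-6, 24, -12)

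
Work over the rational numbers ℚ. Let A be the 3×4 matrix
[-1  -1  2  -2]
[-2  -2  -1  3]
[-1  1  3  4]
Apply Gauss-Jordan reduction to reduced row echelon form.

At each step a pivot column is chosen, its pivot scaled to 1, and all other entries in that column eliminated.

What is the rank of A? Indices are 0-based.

rank = 3

pivot(0,0)=-1: scale R0 → (1, 1, -2, 2)
  clear (1,0): R1 −= (-2)R0 → (0, 0, -5, 7)
  clear (2,0): R2 −= (-1)R0 → (0, 2, 1, 6)
pivot(1,1): swap R1↔R2
pivot(1,1)=2: scale R1 → (0, 1, 1/2, 3)
  clear (0,1): R0 −= (1)R1 → (1, 0, -5/2, -1)
pivot(2,2)=-5: scale R2 → (0, 0, 1, -7/5)
  clear (0,2): R0 −= (-5/2)R2 → (1, 0, 0, -9/2)
  clear (1,2): R1 −= (1/2)R2 → (0, 1, 0, 37/10)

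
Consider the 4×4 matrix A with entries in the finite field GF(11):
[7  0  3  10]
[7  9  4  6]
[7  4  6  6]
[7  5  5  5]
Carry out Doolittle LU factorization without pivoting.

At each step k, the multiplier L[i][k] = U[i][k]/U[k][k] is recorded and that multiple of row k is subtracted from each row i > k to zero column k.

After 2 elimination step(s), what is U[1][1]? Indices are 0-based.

k=0: U[0][0]=7
  eliminate (1,0): mult=1, new row 1: (0, 9, 1, 7); set L[1][0]=1
  eliminate (2,0): mult=1, new row 2: (0, 4, 3, 7); set L[2][0]=1
  eliminate (3,0): mult=1, new row 3: (0, 5, 2, 6); set L[3][0]=1
k=1: U[1][1]=9
  eliminate (2,1): mult=9, new row 2: (0, 0, 5, 10); set L[2][1]=9
  eliminate (3,1): mult=3, new row 3: (0, 0, 10, 7); set L[3][1]=3

U[1][1] = 9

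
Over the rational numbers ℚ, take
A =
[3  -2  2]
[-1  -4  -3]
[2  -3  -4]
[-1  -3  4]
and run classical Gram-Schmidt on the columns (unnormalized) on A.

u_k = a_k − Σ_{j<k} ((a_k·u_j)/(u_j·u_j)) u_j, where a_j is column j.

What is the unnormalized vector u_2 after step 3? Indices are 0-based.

u_2 = (1522/545, -1289/545, -1717/545, 2421/545)

Step 1: u_0 = a_0 = (3, -1, 2, -1).
Step 2: u_1 = a_1 − (-1/3)·u_0 = (-1, -13/3, -7/3, -10/3).
Step 3: u_2 = a_2 − (-1/5)·u_0 − (21/109)·u_1 = (1522/545, -1289/545, -1717/545, 2421/545).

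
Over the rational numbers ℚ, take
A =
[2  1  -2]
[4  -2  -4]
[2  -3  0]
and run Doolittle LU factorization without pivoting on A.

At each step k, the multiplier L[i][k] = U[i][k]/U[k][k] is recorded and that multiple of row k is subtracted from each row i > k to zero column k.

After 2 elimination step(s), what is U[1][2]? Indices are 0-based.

k=0: U[0][0]=2
  eliminate (1,0): mult=2, new row 1: (0, -4, 0); set L[1][0]=2
  eliminate (2,0): mult=1, new row 2: (0, -4, 2); set L[2][0]=1
k=1: U[1][1]=-4
  eliminate (2,1): mult=1, new row 2: (0, 0, 2); set L[2][1]=1

U[1][2] = 0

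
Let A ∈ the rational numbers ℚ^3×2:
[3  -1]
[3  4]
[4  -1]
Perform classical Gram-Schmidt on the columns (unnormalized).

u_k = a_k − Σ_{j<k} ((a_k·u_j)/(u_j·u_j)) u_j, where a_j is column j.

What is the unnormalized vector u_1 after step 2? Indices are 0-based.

u_1 = (-49/34, 121/34, -27/17)

Step 1: u_0 = a_0 = (3, 3, 4).
Step 2: u_1 = a_1 − (5/34)·u_0 = (-49/34, 121/34, -27/17).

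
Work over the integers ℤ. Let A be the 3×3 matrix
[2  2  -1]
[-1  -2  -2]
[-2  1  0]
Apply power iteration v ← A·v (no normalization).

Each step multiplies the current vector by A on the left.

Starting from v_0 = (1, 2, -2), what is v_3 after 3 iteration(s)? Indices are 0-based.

v_3 = (33, 32, -34)

v_0 = (1, 2, -2).
v_1 = A·v_0 = (8, -1, 0).
v_2 = A·v_1 = (14, -6, -17).
v_3 = A·v_2 = (33, 32, -34).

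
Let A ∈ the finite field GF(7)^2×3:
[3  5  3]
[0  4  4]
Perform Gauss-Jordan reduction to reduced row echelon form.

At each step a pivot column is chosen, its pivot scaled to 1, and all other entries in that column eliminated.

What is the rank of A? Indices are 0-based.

step 1: normalize row 0 (÷3) = (1, 4, 1)
step 2: normalize row 1 (÷4) = (0, 1, 1)
  row 0: subtract 4×row1 = (1, 0, 4)

rank = 2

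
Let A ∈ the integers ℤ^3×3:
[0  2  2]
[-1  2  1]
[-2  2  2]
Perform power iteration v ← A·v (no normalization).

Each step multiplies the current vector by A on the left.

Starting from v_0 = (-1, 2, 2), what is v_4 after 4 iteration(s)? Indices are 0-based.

v_4 = (32, -36, -104)

v_0 = (-1, 2, 2).
v_1 = A·v_0 = (8, 7, 10).
v_2 = A·v_1 = (34, 16, 18).
v_3 = A·v_2 = (68, 16, 0).
v_4 = A·v_3 = (32, -36, -104).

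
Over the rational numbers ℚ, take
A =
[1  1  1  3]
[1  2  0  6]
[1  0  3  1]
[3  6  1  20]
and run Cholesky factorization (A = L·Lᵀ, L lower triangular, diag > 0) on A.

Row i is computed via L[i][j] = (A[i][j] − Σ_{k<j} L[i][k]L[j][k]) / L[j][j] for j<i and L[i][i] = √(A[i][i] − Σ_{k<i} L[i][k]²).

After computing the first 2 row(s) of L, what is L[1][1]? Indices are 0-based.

Step 1: L[0][0] = √(1) = 1.
  L[1][0] = (1) / L[0][0] = 1.
Step 2: L[1][1] = √(1) = 1.

L[1][1] = 1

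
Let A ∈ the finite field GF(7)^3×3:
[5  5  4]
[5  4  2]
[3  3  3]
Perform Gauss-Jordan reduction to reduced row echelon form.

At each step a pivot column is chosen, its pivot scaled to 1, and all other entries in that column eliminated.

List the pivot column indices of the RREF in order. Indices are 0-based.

pivot columns: 0, 1, 2

[1] R0 /= 5  ⇒  (1, 1, 5)
     R1 -= 5·R0  ⇒  (0, 6, 5)
     R2 -= 3·R0  ⇒  (0, 0, 2)
[2] R1 /= 6  ⇒  (0, 1, 2)
     R0 -= 1·R1  ⇒  (1, 0, 3)
[3] R2 /= 2  ⇒  (0, 0, 1)
     R0 -= 3·R2  ⇒  (1, 0, 0)
     R1 -= 2·R2  ⇒  (0, 1, 0)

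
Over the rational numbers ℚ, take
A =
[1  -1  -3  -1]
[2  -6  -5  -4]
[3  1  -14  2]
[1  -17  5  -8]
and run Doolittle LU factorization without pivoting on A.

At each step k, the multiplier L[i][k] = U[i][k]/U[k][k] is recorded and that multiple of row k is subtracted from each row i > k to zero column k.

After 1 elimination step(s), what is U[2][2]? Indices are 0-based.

U[2][2] = -5

k=0: U[0][0]=1
  eliminate (1,0): mult=2, new row 1: (0, -4, 1, -2); set L[1][0]=2
  eliminate (2,0): mult=3, new row 2: (0, 4, -5, 5); set L[2][0]=3
  eliminate (3,0): mult=1, new row 3: (0, -16, 8, -7); set L[3][0]=1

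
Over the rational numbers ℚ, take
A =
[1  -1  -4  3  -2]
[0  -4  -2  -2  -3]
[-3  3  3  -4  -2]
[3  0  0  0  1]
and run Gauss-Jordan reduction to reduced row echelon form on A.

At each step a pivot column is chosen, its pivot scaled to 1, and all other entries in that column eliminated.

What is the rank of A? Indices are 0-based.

rank = 4

pivot(0,0)=1: scale R0 → (1, -1, -4, 3, -2)
  clear (2,0): R2 −= (-3)R0 → (0, 0, -9, 5, -8)
  clear (3,0): R3 −= (3)R0 → (0, 3, 12, -9, 7)
pivot(1,1)=-4: scale R1 → (0, 1, 1/2, 1/2, 3/4)
  clear (0,1): R0 −= (-1)R1 → (1, 0, -7/2, 7/2, -5/4)
  clear (3,1): R3 −= (3)R1 → (0, 0, 21/2, -21/2, 19/4)
pivot(2,2)=-9: scale R2 → (0, 0, 1, -5/9, 8/9)
  clear (0,2): R0 −= (-7/2)R2 → (1, 0, 0, 14/9, 67/36)
  clear (1,2): R1 −= (1/2)R2 → (0, 1, 0, 7/9, 11/36)
  clear (3,2): R3 −= (21/2)R2 → (0, 0, 0, -14/3, -55/12)
pivot(3,3)=-14/3: scale R3 → (0, 0, 0, 1, 55/56)
  clear (0,3): R0 −= (14/9)R3 → (1, 0, 0, 0, 1/3)
  clear (1,3): R1 −= (7/9)R3 → (0, 1, 0, 0, -11/24)
  clear (2,3): R2 −= (-5/9)R3 → (0, 0, 1, 0, 241/168)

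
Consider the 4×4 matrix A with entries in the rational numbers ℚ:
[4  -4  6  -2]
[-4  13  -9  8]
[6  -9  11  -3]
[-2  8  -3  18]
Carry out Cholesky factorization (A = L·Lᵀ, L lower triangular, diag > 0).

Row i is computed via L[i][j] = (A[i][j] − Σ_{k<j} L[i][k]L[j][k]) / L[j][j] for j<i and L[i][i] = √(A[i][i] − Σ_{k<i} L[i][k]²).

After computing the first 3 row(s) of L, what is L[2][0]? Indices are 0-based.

Step 1: L[0][0] = √(4) = 2.
  L[1][0] = (-4) / L[0][0] = -2.
Step 2: L[1][1] = √(9) = 3.
  L[2][0] = (6) / L[0][0] = 3.
  L[2][1] = (-3) / L[1][1] = -1.
Step 3: L[2][2] = √(1) = 1.

L[2][0] = 3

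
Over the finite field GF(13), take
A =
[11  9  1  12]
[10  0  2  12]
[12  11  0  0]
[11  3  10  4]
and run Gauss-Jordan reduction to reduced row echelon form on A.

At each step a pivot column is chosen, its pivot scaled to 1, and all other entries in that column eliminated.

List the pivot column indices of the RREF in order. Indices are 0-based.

[1] R0 /= 11  ⇒  (1, 2, 6, 7)
     R1 -= 10·R0  ⇒  (0, 6, 7, 7)
     R2 -= 12·R0  ⇒  (0, 0, 6, 7)
     R3 -= 11·R0  ⇒  (0, 7, 9, 5)
[2] R1 /= 6  ⇒  (0, 1, 12, 12)
     R0 -= 2·R1  ⇒  (1, 0, 8, 9)
     R3 -= 7·R1  ⇒  (0, 0, 3, 12)
[3] R2 /= 6  ⇒  (0, 0, 1, 12)
     R0 -= 8·R2  ⇒  (1, 0, 0, 4)
     R1 -= 12·R2  ⇒  (0, 1, 0, 11)
     R3 -= 3·R2  ⇒  (0, 0, 0, 2)
[4] R3 /= 2  ⇒  (0, 0, 0, 1)
     R0 -= 4·R3  ⇒  (1, 0, 0, 0)
     R1 -= 11·R3  ⇒  (0, 1, 0, 0)
     R2 -= 12·R3  ⇒  (0, 0, 1, 0)

pivot columns: 0, 1, 2, 3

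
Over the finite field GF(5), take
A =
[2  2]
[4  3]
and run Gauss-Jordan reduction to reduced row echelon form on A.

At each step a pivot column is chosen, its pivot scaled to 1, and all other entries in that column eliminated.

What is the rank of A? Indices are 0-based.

pivot(0,0)=2: scale R0 → (1, 1)
  clear (1,0): R1 −= (4)R0 → (0, 4)
pivot(1,1)=4: scale R1 → (0, 1)
  clear (0,1): R0 −= (1)R1 → (1, 0)

rank = 2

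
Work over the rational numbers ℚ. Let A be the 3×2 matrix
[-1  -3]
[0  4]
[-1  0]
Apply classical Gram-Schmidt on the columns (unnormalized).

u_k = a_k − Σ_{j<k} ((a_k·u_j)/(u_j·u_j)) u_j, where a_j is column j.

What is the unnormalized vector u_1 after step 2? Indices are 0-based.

u_1 = (-3/2, 4, 3/2)

Step 1: u_0 = a_0 = (-1, 0, -1).
Step 2: u_1 = a_1 − (3/2)·u_0 = (-3/2, 4, 3/2).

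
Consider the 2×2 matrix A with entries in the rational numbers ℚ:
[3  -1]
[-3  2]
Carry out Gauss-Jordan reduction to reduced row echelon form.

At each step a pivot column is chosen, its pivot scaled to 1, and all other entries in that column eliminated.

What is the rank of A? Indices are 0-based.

step 1: normalize row 0 (÷3) = (1, -1/3)
  row 1: subtract -3×row0 = (0, 1)
step 2: normalize row 1 (÷1) = (0, 1)
  row 0: subtract -1/3×row1 = (1, 0)

rank = 2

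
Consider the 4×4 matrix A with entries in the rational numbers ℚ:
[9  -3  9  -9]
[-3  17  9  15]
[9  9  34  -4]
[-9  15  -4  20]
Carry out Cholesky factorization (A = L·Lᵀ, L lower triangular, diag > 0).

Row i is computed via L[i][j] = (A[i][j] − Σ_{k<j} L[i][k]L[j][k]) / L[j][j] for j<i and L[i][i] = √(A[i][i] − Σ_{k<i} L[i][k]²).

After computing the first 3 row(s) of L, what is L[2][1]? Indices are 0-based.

L[2][1] = 3

Step 1: L[0][0] = √(9) = 3.
  L[1][0] = (-3) / L[0][0] = -1.
Step 2: L[1][1] = √(16) = 4.
  L[2][0] = (9) / L[0][0] = 3.
  L[2][1] = (12) / L[1][1] = 3.
Step 3: L[2][2] = √(16) = 4.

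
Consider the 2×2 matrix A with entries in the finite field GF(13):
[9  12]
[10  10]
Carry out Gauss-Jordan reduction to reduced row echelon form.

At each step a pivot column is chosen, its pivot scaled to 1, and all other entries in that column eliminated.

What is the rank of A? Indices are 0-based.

rank = 2

step 1: normalize row 0 (÷9) = (1, 10)
  row 1: subtract 10×row0 = (0, 1)
step 2: normalize row 1 (÷1) = (0, 1)
  row 0: subtract 10×row1 = (1, 0)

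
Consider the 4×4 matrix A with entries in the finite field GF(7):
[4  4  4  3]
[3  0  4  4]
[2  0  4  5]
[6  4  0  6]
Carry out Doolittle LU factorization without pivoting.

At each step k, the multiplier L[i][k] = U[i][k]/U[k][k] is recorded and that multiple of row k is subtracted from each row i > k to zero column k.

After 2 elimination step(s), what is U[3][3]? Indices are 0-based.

[col 0] pivot 4
  R1 -= 6*R0 → (0, 4, 1, 0)  (L[1][0] := 6)
  R2 -= 4*R0 → (0, 5, 2, 0)  (L[2][0] := 4)
  R3 -= 5*R0 → (0, 5, 1, 5)  (L[3][0] := 5)
[col 1] pivot 4
  R2 -= 3*R1 → (0, 0, 6, 0)  (L[2][1] := 3)
  R3 -= 3*R1 → (0, 0, 5, 5)  (L[3][1] := 3)

U[3][3] = 5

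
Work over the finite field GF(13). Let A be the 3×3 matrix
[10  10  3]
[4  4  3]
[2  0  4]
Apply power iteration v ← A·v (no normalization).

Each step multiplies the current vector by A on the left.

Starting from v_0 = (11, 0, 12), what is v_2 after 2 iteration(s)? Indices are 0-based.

v_0 = (11, 0, 12).
v_1 = A·v_0 = (3, 2, 5).
v_2 = A·v_1 = (0, 9, 0).

v_2 = (0, 9, 0)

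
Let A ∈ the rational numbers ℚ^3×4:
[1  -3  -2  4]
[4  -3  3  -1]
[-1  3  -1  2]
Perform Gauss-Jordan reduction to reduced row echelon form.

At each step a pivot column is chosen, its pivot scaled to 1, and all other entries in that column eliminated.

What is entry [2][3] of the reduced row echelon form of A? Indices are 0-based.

M[2][3] = -2

pivot(0,0)=1: scale R0 → (1, -3, -2, 4)
  clear (1,0): R1 −= (4)R0 → (0, 9, 11, -17)
  clear (2,0): R2 −= (-1)R0 → (0, 0, -3, 6)
pivot(1,1)=9: scale R1 → (0, 1, 11/9, -17/9)
  clear (0,1): R0 −= (-3)R1 → (1, 0, 5/3, -5/3)
pivot(2,2)=-3: scale R2 → (0, 0, 1, -2)
  clear (0,2): R0 −= (5/3)R2 → (1, 0, 0, 5/3)
  clear (1,2): R1 −= (11/9)R2 → (0, 1, 0, 5/9)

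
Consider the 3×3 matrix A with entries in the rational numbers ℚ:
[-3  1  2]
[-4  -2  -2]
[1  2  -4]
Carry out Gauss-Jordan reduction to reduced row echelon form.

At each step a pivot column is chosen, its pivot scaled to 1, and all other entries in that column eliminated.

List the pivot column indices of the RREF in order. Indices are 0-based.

[1] R0 /= -3  ⇒  (1, -1/3, -2/3)
     R1 -= -4·R0  ⇒  (0, -10/3, -14/3)
     R2 -= 1·R0  ⇒  (0, 7/3, -10/3)
[2] R1 /= -10/3  ⇒  (0, 1, 7/5)
     R0 -= -1/3·R1  ⇒  (1, 0, -1/5)
     R2 -= 7/3·R1  ⇒  (0, 0, -33/5)
[3] R2 /= -33/5  ⇒  (0, 0, 1)
     R0 -= -1/5·R2  ⇒  (1, 0, 0)
     R1 -= 7/5·R2  ⇒  (0, 1, 0)

pivot columns: 0, 1, 2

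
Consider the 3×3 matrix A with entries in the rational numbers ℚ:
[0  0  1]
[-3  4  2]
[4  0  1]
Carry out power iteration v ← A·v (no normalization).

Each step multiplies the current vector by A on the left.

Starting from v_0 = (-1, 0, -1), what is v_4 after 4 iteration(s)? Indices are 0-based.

v_4 = (-29, -91, -65)

v_0 = (-1, 0, -1).
v_1 = A·v_0 = (-1, 1, -5).
v_2 = A·v_1 = (-5, -3, -9).
v_3 = A·v_2 = (-9, -15, -29).
v_4 = A·v_3 = (-29, -91, -65).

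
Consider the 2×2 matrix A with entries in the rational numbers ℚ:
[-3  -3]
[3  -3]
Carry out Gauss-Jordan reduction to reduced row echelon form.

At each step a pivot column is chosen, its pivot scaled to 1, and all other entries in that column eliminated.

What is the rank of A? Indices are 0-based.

[1] R0 /= -3  ⇒  (1, 1)
     R1 -= 3·R0  ⇒  (0, -6)
[2] R1 /= -6  ⇒  (0, 1)
     R0 -= 1·R1  ⇒  (1, 0)

rank = 2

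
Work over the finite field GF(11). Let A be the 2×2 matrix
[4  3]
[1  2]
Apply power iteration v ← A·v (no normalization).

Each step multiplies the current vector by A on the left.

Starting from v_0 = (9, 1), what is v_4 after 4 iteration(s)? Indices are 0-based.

v_0 = (9, 1).
v_1 = A·v_0 = (6, 0).
v_2 = A·v_1 = (2, 6).
v_3 = A·v_2 = (4, 3).
v_4 = A·v_3 = (3, 10).

v_4 = (3, 10)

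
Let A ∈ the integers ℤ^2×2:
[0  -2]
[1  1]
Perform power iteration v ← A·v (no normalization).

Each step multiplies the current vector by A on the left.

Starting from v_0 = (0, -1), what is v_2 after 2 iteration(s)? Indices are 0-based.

v_2 = (2, 1)

v_0 = (0, -1).
v_1 = A·v_0 = (2, -1).
v_2 = A·v_1 = (2, 1).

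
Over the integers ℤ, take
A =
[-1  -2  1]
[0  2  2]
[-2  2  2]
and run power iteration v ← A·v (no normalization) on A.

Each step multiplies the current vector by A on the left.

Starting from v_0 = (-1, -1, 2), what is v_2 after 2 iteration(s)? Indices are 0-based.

v_0 = (-1, -1, 2).
v_1 = A·v_0 = (5, 2, 4).
v_2 = A·v_1 = (-5, 12, 2).

v_2 = (-5, 12, 2)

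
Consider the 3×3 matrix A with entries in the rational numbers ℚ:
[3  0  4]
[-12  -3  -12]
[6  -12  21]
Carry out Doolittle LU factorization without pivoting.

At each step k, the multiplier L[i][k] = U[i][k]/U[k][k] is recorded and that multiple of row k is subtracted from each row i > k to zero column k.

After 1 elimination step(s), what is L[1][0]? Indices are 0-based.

k=0: U[0][0]=3
  eliminate (1,0): mult=-4, new row 1: (0, -3, 4); set L[1][0]=-4
  eliminate (2,0): mult=2, new row 2: (0, -12, 13); set L[2][0]=2

L[1][0] = -4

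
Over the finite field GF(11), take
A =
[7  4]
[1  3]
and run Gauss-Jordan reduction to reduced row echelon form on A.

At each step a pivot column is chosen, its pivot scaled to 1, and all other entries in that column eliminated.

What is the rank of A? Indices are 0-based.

[1] R0 /= 7  ⇒  (1, 10)
     R1 -= 1·R0  ⇒  (0, 4)
[2] R1 /= 4  ⇒  (0, 1)
     R0 -= 10·R1  ⇒  (1, 0)

rank = 2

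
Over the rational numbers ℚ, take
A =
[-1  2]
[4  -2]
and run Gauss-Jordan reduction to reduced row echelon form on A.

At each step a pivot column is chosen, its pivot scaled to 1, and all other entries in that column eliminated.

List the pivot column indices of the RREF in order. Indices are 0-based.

pivot columns: 0, 1

[1] R0 /= -1  ⇒  (1, -2)
     R1 -= 4·R0  ⇒  (0, 6)
[2] R1 /= 6  ⇒  (0, 1)
     R0 -= -2·R1  ⇒  (1, 0)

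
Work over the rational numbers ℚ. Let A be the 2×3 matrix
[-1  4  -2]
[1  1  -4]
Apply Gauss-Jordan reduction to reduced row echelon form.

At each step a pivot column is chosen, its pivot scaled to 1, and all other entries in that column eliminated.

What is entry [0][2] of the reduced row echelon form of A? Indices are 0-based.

M[0][2] = -14/5

[1] R0 /= -1  ⇒  (1, -4, 2)
     R1 -= 1·R0  ⇒  (0, 5, -6)
[2] R1 /= 5  ⇒  (0, 1, -6/5)
     R0 -= -4·R1  ⇒  (1, 0, -14/5)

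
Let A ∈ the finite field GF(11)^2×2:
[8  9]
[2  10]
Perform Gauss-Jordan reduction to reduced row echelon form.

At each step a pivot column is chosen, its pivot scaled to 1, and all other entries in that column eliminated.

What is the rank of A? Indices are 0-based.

rank = 2

step 1: normalize row 0 (÷8) = (1, 8)
  row 1: subtract 2×row0 = (0, 5)
step 2: normalize row 1 (÷5) = (0, 1)
  row 0: subtract 8×row1 = (1, 0)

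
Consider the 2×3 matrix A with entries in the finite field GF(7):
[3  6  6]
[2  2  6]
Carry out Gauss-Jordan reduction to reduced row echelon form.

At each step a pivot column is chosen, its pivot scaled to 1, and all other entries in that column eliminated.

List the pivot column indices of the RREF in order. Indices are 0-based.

pivot columns: 0, 1

pivot(0,0)=3: scale R0 → (1, 2, 2)
  clear (1,0): R1 −= (2)R0 → (0, 5, 2)
pivot(1,1)=5: scale R1 → (0, 1, 6)
  clear (0,1): R0 −= (2)R1 → (1, 0, 4)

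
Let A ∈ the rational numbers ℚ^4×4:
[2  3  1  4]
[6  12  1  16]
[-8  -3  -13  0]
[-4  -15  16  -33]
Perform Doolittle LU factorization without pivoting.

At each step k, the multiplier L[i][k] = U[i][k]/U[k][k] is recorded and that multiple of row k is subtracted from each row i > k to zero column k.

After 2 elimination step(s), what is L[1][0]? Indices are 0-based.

L[1][0] = 3

Step 1: pivot at (0,0) is 2.
  row1 ← row1 − (3)·row0  ⇒  L[1][0]=3, U row1=(0, 3, -2, 4)
  row2 ← row2 − (-4)·row0  ⇒  L[2][0]=-4, U row2=(0, 9, -9, 16)
  row3 ← row3 − (-2)·row0  ⇒  L[3][0]=-2, U row3=(0, -9, 18, -25)
Step 2: pivot at (1,1) is 3.
  row2 ← row2 − (3)·row1  ⇒  L[2][1]=3, U row2=(0, 0, -3, 4)
  row3 ← row3 − (-3)·row1  ⇒  L[3][1]=-3, U row3=(0, 0, 12, -13)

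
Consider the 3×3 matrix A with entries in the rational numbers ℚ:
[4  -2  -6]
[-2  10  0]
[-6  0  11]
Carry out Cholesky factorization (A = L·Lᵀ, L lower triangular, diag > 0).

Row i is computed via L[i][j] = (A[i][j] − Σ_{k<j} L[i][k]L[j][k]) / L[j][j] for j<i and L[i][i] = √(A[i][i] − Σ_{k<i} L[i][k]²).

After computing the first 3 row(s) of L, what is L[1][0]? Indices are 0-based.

L[1][0] = -1

Step 1: L[0][0] = √(4) = 2.
  L[1][0] = (-2) / L[0][0] = -1.
Step 2: L[1][1] = √(9) = 3.
  L[2][0] = (-6) / L[0][0] = -3.
  L[2][1] = (-3) / L[1][1] = -1.
Step 3: L[2][2] = √(1) = 1.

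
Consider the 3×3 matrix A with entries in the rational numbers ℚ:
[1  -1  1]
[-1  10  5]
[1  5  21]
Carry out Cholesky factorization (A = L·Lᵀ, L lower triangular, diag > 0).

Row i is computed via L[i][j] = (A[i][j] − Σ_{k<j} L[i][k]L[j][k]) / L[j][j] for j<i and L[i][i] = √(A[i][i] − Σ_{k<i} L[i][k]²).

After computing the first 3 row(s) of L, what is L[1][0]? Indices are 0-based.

Step 1: L[0][0] = √(1) = 1.
  L[1][0] = (-1) / L[0][0] = -1.
Step 2: L[1][1] = √(9) = 3.
  L[2][0] = (1) / L[0][0] = 1.
  L[2][1] = (6) / L[1][1] = 2.
Step 3: L[2][2] = √(16) = 4.

L[1][0] = -1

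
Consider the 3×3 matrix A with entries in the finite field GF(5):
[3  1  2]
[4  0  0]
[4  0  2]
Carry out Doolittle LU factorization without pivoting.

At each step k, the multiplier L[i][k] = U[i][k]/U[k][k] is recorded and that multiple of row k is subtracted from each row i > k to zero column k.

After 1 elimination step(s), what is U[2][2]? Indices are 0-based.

Step 1: pivot at (0,0) is 3.
  row1 ← row1 − (3)·row0  ⇒  L[1][0]=3, U row1=(0, 2, 4)
  row2 ← row2 − (3)·row0  ⇒  L[2][0]=3, U row2=(0, 2, 1)

U[2][2] = 1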